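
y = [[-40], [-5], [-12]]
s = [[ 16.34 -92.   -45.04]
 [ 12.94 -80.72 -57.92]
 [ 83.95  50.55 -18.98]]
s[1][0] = 12.94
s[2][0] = 83.95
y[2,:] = [-12]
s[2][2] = -18.98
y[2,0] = -12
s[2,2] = -18.98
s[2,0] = 83.95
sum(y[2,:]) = -12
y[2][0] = -12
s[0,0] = 16.34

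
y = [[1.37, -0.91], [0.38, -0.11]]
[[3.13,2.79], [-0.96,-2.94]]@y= [[5.35, -3.16],[-2.43, 1.20]]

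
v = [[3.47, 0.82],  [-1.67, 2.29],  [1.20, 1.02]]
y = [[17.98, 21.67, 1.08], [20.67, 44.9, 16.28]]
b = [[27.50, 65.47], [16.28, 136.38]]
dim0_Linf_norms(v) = [3.47, 2.29]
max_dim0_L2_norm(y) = 49.86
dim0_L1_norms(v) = [6.34, 4.13]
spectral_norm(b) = 153.63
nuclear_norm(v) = 6.67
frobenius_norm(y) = 59.18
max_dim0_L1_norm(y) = 66.57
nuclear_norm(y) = 67.74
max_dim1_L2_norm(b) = 137.35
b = y @ v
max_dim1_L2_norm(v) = 3.57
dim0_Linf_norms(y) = [20.67, 44.9, 16.28]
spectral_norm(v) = 4.03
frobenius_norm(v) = 4.82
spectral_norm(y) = 58.45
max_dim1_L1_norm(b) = 152.66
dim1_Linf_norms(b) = [65.47, 136.38]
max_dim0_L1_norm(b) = 201.85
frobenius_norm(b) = 154.62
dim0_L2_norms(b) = [31.96, 151.28]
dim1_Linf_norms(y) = [21.67, 44.9]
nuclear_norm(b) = 171.10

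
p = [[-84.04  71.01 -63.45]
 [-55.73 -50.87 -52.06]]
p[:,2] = [-63.45, -52.06]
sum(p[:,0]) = -139.77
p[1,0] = -55.73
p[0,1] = 71.01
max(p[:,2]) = -52.06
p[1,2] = -52.06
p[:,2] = [-63.45, -52.06]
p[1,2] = -52.06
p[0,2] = -63.45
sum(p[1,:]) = -158.66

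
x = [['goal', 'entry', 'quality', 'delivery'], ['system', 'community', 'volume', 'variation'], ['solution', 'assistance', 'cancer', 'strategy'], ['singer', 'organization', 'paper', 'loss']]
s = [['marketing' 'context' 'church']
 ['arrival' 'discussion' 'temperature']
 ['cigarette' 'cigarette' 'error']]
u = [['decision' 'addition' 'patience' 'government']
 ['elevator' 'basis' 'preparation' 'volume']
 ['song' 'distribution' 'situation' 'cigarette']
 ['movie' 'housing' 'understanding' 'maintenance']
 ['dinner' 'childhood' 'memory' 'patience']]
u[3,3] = 'maintenance'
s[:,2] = ['church', 'temperature', 'error']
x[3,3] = 'loss'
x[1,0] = 'system'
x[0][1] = 'entry'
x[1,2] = 'volume'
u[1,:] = ['elevator', 'basis', 'preparation', 'volume']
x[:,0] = ['goal', 'system', 'solution', 'singer']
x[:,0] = ['goal', 'system', 'solution', 'singer']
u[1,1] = 'basis'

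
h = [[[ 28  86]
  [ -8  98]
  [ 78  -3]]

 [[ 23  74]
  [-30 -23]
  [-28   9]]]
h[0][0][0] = 28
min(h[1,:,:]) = -30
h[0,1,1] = 98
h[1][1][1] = -23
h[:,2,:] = [[78, -3], [-28, 9]]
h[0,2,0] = 78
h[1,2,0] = -28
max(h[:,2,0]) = 78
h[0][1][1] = 98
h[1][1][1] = -23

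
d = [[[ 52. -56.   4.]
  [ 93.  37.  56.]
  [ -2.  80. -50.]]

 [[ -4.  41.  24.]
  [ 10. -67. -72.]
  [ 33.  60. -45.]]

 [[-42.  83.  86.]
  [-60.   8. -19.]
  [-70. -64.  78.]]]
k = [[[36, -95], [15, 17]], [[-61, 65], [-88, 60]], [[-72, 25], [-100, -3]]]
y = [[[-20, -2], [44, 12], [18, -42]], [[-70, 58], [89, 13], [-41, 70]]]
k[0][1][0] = 15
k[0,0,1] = -95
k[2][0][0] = -72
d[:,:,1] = [[-56.0, 37.0, 80.0], [41.0, -67.0, 60.0], [83.0, 8.0, -64.0]]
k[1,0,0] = -61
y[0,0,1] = -2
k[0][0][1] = -95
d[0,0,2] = 4.0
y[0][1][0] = 44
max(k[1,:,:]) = 65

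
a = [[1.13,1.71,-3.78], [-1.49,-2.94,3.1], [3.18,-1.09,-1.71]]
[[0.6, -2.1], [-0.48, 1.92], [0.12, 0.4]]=a @ [[-0.05,0.33], [0.01,-0.25], [-0.17,0.54]]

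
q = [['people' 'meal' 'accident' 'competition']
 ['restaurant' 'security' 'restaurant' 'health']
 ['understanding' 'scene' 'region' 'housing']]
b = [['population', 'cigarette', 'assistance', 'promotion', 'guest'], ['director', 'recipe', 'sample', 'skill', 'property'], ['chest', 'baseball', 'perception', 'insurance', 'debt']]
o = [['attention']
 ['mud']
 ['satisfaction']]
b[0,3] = 'promotion'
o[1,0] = 'mud'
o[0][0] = 'attention'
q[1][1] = 'security'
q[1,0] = 'restaurant'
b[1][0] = 'director'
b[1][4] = 'property'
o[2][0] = 'satisfaction'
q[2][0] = 'understanding'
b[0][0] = 'population'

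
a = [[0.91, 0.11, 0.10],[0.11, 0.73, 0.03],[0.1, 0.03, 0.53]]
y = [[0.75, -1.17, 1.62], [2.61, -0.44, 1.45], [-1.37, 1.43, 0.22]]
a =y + [[0.16,1.28,-1.52], [-2.5,1.17,-1.42], [1.47,-1.4,0.31]]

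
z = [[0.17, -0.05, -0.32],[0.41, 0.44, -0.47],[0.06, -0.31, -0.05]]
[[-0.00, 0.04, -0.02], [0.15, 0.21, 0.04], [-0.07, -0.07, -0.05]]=z@ [[0.16, 0.15, -0.02], [0.26, 0.26, 0.14], [0.06, -0.08, 0.02]]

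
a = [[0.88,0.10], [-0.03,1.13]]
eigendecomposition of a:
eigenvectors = [[-0.99, -0.39],[-0.13, -0.92]]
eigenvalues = [0.89, 1.12]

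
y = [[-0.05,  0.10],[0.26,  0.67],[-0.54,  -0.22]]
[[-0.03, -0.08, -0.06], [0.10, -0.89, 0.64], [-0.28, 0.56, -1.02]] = y @[[0.55, -0.59, 1.78], [-0.07, -1.1, 0.27]]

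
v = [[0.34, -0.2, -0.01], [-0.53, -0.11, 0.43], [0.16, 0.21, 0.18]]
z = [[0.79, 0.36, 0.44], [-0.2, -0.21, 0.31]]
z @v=[[0.15, -0.11, 0.23], [0.09, 0.13, -0.03]]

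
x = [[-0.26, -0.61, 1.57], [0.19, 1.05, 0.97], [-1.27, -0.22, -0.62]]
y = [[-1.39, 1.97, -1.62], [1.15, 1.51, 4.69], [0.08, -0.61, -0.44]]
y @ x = [[2.79, 3.27, 0.73], [-5.97, -0.15, 0.36], [0.42, -0.59, -0.19]]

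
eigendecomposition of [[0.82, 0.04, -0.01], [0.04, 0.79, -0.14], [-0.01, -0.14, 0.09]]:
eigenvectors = [[0.72, 0.69, 0.00],[0.68, -0.71, 0.19],[-0.13, 0.13, 0.98]]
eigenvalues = [0.86, 0.78, 0.06]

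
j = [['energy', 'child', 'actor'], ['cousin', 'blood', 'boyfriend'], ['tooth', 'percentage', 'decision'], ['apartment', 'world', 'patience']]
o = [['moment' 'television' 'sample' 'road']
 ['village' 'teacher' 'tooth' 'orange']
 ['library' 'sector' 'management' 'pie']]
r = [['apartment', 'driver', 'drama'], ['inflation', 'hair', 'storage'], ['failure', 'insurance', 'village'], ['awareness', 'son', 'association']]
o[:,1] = ['television', 'teacher', 'sector']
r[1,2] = 'storage'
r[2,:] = ['failure', 'insurance', 'village']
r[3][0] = 'awareness'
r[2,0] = 'failure'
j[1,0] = 'cousin'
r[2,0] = 'failure'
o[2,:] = ['library', 'sector', 'management', 'pie']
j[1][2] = 'boyfriend'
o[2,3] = 'pie'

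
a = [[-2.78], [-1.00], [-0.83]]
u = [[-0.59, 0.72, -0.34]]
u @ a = [[1.20]]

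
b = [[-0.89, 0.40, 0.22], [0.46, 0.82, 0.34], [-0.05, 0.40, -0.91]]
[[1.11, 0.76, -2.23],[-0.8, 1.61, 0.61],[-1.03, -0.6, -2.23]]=b @[[-1.30, 0.08, 2.35], [-0.63, 1.39, -1.3], [0.93, 1.27, 1.75]]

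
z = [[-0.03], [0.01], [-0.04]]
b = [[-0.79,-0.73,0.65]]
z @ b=[[0.02, 0.02, -0.02], [-0.01, -0.01, 0.01], [0.03, 0.03, -0.03]]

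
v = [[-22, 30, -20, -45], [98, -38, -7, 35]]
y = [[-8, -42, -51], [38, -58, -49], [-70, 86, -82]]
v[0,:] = [-22, 30, -20, -45]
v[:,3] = [-45, 35]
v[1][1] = -38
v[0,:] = [-22, 30, -20, -45]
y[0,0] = -8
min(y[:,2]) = -82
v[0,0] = -22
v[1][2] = -7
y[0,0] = -8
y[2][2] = -82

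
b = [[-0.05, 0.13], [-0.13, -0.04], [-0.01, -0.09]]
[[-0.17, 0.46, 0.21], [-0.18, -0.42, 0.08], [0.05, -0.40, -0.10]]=b@[[1.58, 1.93, -1.01], [-0.7, 4.28, 1.21]]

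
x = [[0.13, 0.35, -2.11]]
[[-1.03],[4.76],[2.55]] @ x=[[-0.13,-0.36,2.17],[0.62,1.67,-10.04],[0.33,0.89,-5.38]]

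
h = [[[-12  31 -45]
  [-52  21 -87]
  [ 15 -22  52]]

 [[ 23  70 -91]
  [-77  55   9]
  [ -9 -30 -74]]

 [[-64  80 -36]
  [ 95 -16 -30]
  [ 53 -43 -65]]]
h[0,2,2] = 52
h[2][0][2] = -36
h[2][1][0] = 95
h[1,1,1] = 55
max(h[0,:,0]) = 15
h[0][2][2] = 52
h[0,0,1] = 31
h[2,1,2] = -30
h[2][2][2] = -65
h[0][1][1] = 21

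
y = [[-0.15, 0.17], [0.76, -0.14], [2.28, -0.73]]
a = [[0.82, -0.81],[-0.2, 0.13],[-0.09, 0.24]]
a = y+[[0.97,  -0.98], [-0.96,  0.27], [-2.37,  0.97]]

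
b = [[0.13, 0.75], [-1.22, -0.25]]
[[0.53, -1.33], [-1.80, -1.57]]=b@[[1.38, 1.71], [0.47, -2.07]]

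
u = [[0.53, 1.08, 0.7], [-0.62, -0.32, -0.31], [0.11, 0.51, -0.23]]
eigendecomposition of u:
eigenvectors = [[0.78+0.00j, (0.78-0j), -0.46+0.00j], [-0.36+0.44j, -0.36-0.44j, (-0.18+0j)], [0.17+0.21j, 0.17-0.21j, 0.87+0.00j]]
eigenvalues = [(0.19+0.8j), (0.19-0.8j), (-0.39+0j)]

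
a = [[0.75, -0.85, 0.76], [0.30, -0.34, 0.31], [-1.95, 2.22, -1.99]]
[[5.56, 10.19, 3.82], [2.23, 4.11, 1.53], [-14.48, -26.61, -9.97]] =a @ [[4.32,3.05,1.59], [-1.94,-3.74,-3.3], [0.88,6.21,-0.23]]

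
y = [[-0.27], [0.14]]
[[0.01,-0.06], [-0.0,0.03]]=y @ [[-0.03,0.24]]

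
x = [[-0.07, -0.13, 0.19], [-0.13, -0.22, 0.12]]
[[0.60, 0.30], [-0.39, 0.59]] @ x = [[-0.08, -0.14, 0.15], [-0.05, -0.08, -0.0]]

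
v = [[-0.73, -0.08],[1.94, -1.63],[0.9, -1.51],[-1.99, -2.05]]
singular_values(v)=[3.08, 2.95]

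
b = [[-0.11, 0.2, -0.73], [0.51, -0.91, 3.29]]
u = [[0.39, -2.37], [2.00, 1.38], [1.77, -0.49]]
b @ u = [[-0.94, 0.89], [4.20, -4.08]]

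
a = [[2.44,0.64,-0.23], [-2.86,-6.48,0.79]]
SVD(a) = [[-0.23, 0.97], [0.97, 0.23]] @ diag([7.314988077636411, 1.9238371615178753]) @ [[-0.46, -0.88, 0.11], [0.89, -0.46, -0.02]]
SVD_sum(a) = [[0.78, 1.51, -0.19], [-3.26, -6.27, 0.80]] + [[1.66, -0.87, -0.04], [0.4, -0.21, -0.01]]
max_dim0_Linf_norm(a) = 6.48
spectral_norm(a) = 7.31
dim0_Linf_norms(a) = [2.86, 6.48, 0.79]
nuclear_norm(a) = 9.24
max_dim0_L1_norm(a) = 7.12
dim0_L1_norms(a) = [5.3, 7.12, 1.02]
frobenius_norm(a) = 7.56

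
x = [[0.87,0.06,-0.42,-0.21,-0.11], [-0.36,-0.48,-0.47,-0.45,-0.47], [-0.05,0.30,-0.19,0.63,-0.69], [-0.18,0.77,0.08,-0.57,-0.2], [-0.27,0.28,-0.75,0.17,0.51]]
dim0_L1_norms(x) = [1.73, 1.89, 1.91, 2.03, 1.98]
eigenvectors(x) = [[(0.68+0j), 0.68-0.00j, -0.05+0.18j, -0.05-0.18j, -0.08+0.00j], [-0.07-0.03j, (-0.07+0.03j), (-0.65+0j), (-0.65-0j), (-0.37+0j)], [(-0.12-0.38j), (-0.12+0.38j), (0.2+0.33j), 0.20-0.33j, -0.62+0.00j], [-0.12-0.09j, (-0.12+0.09j), -0.16+0.52j, (-0.16-0.52j), (0.61+0j)], [(-0.08+0.58j), -0.08-0.58j, (0.08+0.3j), (0.08-0.3j), (-0.32+0j)]]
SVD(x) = [[-0.08,0.29,0.22,0.75,-0.55], [0.72,0.19,0.58,0.07,0.32], [0.5,-0.36,-0.63,0.47,0.12], [0.47,0.32,-0.28,-0.46,-0.63], [-0.10,0.81,-0.38,0.11,0.42]] @ diag([1.0061386087082491, 1.0043032952377824, 0.9986106844106071, 0.9970437257829725, 0.9930460719921056]) @ [[-0.41, 0.13, -0.29, -0.28, -0.81], [-0.07, 0.29, -0.72, -0.41, 0.48], [0.17, -0.77, 0.02, -0.61, -0.01], [0.66, -0.17, -0.55, 0.39, -0.29], [-0.61, -0.52, -0.31, 0.48, 0.17]]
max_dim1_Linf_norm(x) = 0.87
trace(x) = 0.14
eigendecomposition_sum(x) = [[(0.45+0.09j), -0.05+0.01j, -0.12+0.25j, (-0.09+0.05j), 0.01-0.41j], [-0.04-0.03j, (0.01+0j), 0.02-0.02j, 0.01-0.00j, -0.02+0.04j], [(-0.03-0.27j), (0.01+0.03j), 0.16+0.02j, (0.04+0.04j), -0.23+0.07j], [-0.07-0.08j, 0.01+0.01j, 0.05-0.03j, 0.02+0.00j, -0.06+0.07j], [(-0.13+0.37j), (-0-0.04j), (-0.2-0.13j), (-0.03-0.08j), (0.35+0.05j)]] + [[0.45-0.09j, -0.05-0.01j, -0.12-0.25j, (-0.09-0.05j), (0.01+0.41j)], [-0.04+0.03j, 0.01-0.00j, 0.02+0.02j, (0.01+0j), (-0.02-0.04j)], [-0.03+0.27j, (0.01-0.03j), (0.16-0.02j), 0.04-0.04j, -0.23-0.07j], [-0.07+0.08j, 0.01-0.01j, 0.05+0.03j, (0.02-0j), (-0.06-0.07j)], [-0.13-0.37j, -0.00+0.04j, (-0.2+0.13j), -0.03+0.08j, 0.35-0.05j]] + [[-0.02+0.03j, 0.09+0.08j, (-0.07+0.02j), -0.04+0.09j, (-0.05+0.03j)], [(-0.12-0.02j), (-0.18+0.39j), (-0.14-0.21j), (-0.35-0.05j), (-0.16-0.13j)], [(0.03+0.07j), (0.25-0.03j), -0.06+0.14j, 0.08+0.19j, (-0.02+0.12j)], [-0.05+0.09j, 0.26+0.23j, -0.20+0.06j, -0.12+0.26j, -0.14+0.09j], [0.01+0.06j, 0.20+0.04j, -0.08+0.09j, (0.02+0.17j), (-0.04+0.09j)]] + [[(-0.02-0.03j), (0.09-0.08j), -0.07-0.02j, -0.04-0.09j, (-0.05-0.03j)], [(-0.12+0.02j), -0.18-0.39j, (-0.14+0.21j), -0.35+0.05j, (-0.16+0.13j)], [0.03-0.07j, (0.25+0.03j), -0.06-0.14j, 0.08-0.19j, (-0.02-0.12j)], [(-0.05-0.09j), 0.26-0.23j, (-0.2-0.06j), (-0.12-0.26j), -0.14-0.09j], [(0.01-0.06j), 0.20-0.04j, -0.08-0.09j, (0.02-0.17j), -0.04-0.09j]] + [[(-0.01+0j), -0.03+0.00j, (-0.05-0j), (0.05+0j), (-0.02-0j)], [-0.03+0.00j, (-0.14+0j), (-0.23-0j), 0.23+0.00j, (-0.12-0j)], [-0.05+0.00j, -0.23+0.00j, -0.38-0.00j, 0.38+0.00j, (-0.2-0j)], [0.05-0.00j, 0.23-0.00j, 0.37+0.00j, (-0.37-0j), (0.2+0j)], [(-0.02+0j), -0.12+0.00j, (-0.2-0j), (0.19+0j), -0.10-0.00j]]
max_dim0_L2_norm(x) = 1.0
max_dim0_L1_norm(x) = 2.03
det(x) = -1.00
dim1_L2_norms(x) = [1.0, 1.0, 1.0, 1.0, 1.0]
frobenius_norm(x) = 2.24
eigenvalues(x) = [(0.99+0.17j), (0.99-0.17j), (-0.42+0.91j), (-0.42-0.91j), (-1+0j)]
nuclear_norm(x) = 5.00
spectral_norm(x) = 1.01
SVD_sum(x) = [[0.03, -0.01, 0.02, 0.02, 0.06], [-0.29, 0.09, -0.21, -0.20, -0.59], [-0.2, 0.06, -0.14, -0.14, -0.41], [-0.19, 0.06, -0.13, -0.13, -0.38], [0.04, -0.01, 0.03, 0.03, 0.08]] + [[-0.02,  0.08,  -0.21,  -0.12,  0.14], [-0.01,  0.05,  -0.14,  -0.08,  0.09], [0.03,  -0.10,  0.26,  0.15,  -0.17], [-0.02,  0.09,  -0.23,  -0.13,  0.15], [-0.06,  0.23,  -0.58,  -0.34,  0.39]] + [[0.04,  -0.17,  0.00,  -0.13,  -0.00], [0.10,  -0.45,  0.01,  -0.35,  -0.0], [-0.11,  0.48,  -0.01,  0.38,  0.00], [-0.05,  0.21,  -0.01,  0.17,  0.00], [-0.06,  0.3,  -0.01,  0.23,  0.00]] + [[0.49, -0.13, -0.41, 0.29, -0.22],[0.05, -0.01, -0.04, 0.03, -0.02],[0.30, -0.08, -0.26, 0.18, -0.13],[-0.30, 0.08, 0.25, -0.18, 0.13],[0.07, -0.02, -0.06, 0.04, -0.03]] + [[0.34, 0.29, 0.17, -0.26, -0.09],[-0.20, -0.17, -0.1, 0.15, 0.05],[-0.07, -0.06, -0.04, 0.06, 0.02],[0.38, 0.33, 0.19, -0.3, -0.11],[-0.26, -0.22, -0.13, 0.2, 0.07]]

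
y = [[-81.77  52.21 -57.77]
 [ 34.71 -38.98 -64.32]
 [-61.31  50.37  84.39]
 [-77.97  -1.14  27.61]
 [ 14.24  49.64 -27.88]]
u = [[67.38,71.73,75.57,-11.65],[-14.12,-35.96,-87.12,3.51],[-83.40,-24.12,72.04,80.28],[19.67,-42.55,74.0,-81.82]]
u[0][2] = 75.57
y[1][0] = 34.71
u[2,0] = -83.4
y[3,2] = 27.61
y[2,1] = 50.37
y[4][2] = -27.88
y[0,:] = [-81.77, 52.21, -57.77]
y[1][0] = 34.71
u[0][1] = 71.73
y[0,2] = -57.77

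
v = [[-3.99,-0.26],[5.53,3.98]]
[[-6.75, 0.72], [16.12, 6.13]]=v@[[1.57, -0.31],[1.87, 1.97]]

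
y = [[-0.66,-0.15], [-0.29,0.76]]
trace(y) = 0.10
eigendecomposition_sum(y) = [[-0.68, -0.07], [-0.14, -0.01]] + [[0.02, -0.08],[-0.15, 0.77]]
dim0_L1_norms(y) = [0.95, 0.91]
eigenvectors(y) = [[-0.98, 0.1], [-0.2, -0.99]]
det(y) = -0.55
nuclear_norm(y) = 1.49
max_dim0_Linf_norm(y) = 0.76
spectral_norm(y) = 0.83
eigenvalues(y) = [-0.69, 0.79]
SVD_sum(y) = [[-0.16, 0.21], [-0.46, 0.64]] + [[-0.5, -0.36], [0.17, 0.12]]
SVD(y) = [[0.32,0.95], [0.95,-0.32]] @ diag([0.8293266900363515, 0.6572801846954991]) @ [[-0.59,0.81], [-0.81,-0.59]]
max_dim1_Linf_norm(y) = 0.76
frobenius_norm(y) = 1.06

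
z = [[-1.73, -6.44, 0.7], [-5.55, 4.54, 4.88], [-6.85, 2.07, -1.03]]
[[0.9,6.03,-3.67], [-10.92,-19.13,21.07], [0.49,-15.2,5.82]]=z @[[0.09, 1.84, -0.88], [-0.36, -1.48, 1.06], [-1.80, -0.45, 2.33]]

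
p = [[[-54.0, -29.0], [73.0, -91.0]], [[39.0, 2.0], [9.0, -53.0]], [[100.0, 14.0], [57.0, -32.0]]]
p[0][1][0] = 73.0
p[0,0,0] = -54.0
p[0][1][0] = 73.0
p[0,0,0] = -54.0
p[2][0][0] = 100.0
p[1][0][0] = 39.0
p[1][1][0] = 9.0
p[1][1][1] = -53.0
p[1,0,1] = 2.0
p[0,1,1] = -91.0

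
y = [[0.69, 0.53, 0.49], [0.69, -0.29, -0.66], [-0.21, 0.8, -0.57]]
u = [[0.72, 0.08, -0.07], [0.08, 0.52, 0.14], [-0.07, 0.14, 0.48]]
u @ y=[[0.57, 0.30, 0.34],  [0.38, 0.0, -0.38],  [-0.05, 0.31, -0.4]]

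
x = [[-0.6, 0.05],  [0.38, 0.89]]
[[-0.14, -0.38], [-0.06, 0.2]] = x @ [[0.22,0.63], [-0.16,-0.04]]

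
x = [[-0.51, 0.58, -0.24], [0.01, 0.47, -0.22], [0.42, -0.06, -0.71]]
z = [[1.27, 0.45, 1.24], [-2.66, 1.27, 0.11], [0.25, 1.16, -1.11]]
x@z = [[-2.25, 0.23, -0.3], [-1.29, 0.35, 0.31], [0.52, -0.71, 1.3]]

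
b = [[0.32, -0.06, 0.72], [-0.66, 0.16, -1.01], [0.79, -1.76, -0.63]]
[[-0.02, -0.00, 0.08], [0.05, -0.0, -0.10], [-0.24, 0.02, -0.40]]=b@[[-0.07,  0.02,  -0.02], [0.10,  -0.00,  0.17], [0.01,  -0.01,  0.14]]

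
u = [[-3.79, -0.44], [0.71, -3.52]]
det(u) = 13.65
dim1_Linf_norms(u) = [3.79, 3.52]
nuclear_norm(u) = 7.40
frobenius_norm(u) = 5.24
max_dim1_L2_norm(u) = 3.82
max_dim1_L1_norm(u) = 4.23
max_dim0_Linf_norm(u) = 3.79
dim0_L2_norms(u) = [3.86, 3.55]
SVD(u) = [[-0.89, 0.45], [0.45, 0.89]] @ diag([3.890871533320765, 3.509033871480029]) @ [[0.95, -0.31], [-0.31, -0.95]]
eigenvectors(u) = [[0.15-0.60j,  0.15+0.60j], [-0.79+0.00j,  -0.79-0.00j]]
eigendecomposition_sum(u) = [[(-1.89-0.18j),  (-0.22-1.48j)], [0.35+2.39j,  (-1.76+0.73j)]] + [[(-1.9+0.18j), (-0.22+1.48j)], [(0.36-2.39j), (-1.76-0.73j)]]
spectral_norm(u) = 3.89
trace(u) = -7.31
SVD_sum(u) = [[-3.30, 1.07], [1.68, -0.55]] + [[-0.49, -1.51],  [-0.97, -2.97]]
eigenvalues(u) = [(-3.66+0.54j), (-3.66-0.54j)]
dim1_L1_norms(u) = [4.23, 4.23]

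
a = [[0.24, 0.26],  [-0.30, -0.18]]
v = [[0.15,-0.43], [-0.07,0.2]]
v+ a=[[0.39, -0.17], [-0.37, 0.02]]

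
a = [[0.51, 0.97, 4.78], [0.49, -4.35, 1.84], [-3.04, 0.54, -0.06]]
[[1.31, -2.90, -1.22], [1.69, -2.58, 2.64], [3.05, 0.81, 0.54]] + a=[[1.82,-1.93,3.56], [2.18,-6.93,4.48], [0.01,1.35,0.48]]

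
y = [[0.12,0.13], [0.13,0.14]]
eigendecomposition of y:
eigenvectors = [[-0.73, -0.68], [0.68, -0.73]]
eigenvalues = [-0.0, 0.26]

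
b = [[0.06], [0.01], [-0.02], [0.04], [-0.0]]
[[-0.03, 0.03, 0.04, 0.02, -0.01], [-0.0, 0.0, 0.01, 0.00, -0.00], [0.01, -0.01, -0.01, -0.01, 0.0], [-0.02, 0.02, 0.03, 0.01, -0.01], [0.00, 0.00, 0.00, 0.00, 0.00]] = b@[[-0.5, 0.49, 0.69, 0.33, -0.13]]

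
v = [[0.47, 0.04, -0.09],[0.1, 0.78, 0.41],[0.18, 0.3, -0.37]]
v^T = [[0.47, 0.10, 0.18], [0.04, 0.78, 0.3], [-0.09, 0.41, -0.37]]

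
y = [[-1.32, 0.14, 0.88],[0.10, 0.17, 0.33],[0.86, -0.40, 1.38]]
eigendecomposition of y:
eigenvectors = [[0.96, -0.3, -0.19], [-0.00, -0.24, -0.96], [-0.28, -0.92, -0.19]]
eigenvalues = [-1.58, 1.55, 0.26]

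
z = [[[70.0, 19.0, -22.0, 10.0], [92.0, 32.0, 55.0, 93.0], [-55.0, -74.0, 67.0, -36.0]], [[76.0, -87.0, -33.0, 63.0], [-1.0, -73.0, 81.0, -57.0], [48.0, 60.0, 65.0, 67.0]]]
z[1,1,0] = -1.0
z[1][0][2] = -33.0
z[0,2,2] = 67.0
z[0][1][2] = 55.0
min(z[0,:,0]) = -55.0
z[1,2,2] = 65.0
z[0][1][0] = 92.0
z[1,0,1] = -87.0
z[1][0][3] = 63.0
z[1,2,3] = 67.0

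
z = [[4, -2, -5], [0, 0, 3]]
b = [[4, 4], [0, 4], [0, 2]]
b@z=[[16, -8, -8], [0, 0, 12], [0, 0, 6]]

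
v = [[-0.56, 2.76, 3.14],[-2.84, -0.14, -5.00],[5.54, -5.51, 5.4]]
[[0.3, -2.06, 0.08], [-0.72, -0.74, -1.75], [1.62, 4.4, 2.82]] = v @ [[-0.21, 0.70, 0.49], [-0.24, -0.33, 0.05], [0.27, -0.24, 0.07]]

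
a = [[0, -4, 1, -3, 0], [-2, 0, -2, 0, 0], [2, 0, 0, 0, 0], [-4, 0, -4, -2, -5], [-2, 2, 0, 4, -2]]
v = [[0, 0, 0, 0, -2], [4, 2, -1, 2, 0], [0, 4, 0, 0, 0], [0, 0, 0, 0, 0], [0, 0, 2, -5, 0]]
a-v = [[0, -4, 1, -3, 2], [-6, -2, -1, -2, 0], [2, -4, 0, 0, 0], [-4, 0, -4, -2, -5], [-2, 2, -2, 9, -2]]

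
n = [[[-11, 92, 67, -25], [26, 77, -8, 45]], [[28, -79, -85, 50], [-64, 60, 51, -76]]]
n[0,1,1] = 77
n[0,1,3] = 45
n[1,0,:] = [28, -79, -85, 50]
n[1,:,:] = [[28, -79, -85, 50], [-64, 60, 51, -76]]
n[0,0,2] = 67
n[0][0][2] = 67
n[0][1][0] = 26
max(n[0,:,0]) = 26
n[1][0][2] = -85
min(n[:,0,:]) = -85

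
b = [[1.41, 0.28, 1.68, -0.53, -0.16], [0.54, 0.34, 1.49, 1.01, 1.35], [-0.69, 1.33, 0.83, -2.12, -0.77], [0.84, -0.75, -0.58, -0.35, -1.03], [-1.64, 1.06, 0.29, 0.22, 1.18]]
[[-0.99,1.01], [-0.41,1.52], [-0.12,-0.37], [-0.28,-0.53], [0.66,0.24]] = b @ [[-0.16, 0.50], [0.48, 0.47], [-0.46, 0.22], [0.24, 0.26], [-0.03, 0.37]]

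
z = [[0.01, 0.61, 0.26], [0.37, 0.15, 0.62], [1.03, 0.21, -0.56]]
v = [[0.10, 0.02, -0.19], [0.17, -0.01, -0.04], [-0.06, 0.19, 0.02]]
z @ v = [[0.09, 0.04, -0.02], [0.03, 0.12, -0.06], [0.17, -0.09, -0.22]]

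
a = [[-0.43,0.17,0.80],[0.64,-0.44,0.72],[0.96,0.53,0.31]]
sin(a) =[[-0.39, 0.16, 0.63], [0.52, -0.43, 0.61], [0.78, 0.43, 0.21]]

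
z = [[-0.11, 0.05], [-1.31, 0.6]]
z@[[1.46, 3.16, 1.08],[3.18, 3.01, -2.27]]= [[-0.0, -0.2, -0.23], [-0.0, -2.33, -2.78]]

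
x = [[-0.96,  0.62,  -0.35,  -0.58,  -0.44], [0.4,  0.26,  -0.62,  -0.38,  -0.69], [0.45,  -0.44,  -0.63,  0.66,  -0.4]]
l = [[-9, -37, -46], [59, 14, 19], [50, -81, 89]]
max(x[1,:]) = 0.402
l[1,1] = 14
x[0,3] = -0.582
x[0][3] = -0.582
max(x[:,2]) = -0.35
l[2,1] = -81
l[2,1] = -81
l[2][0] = 50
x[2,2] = -0.633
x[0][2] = -0.35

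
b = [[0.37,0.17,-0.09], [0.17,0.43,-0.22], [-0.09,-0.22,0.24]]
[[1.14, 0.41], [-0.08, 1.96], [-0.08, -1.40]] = b @ [[3.87, -1.24], [-2.17, 3.44], [-0.88, -3.16]]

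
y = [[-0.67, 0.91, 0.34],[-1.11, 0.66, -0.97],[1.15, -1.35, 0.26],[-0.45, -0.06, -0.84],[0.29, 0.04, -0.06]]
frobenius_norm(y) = 2.87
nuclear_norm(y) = 4.10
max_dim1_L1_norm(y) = 2.76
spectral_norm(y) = 2.56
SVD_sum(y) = [[-0.67, 0.60, -0.29], [-1.06, 0.96, -0.47], [1.23, -1.12, 0.55], [-0.38, 0.34, -0.17], [0.11, -0.10, 0.05]] + [[0.05, 0.35, 0.61], [-0.04, -0.29, -0.51], [-0.03, -0.18, -0.32], [-0.06, -0.39, -0.68], [-0.0, -0.01, -0.01]] + [[-0.05, -0.04, 0.03], [-0.01, -0.01, 0.01], [-0.06, -0.05, 0.03], [-0.01, -0.01, 0.01], [0.18, 0.15, -0.1]]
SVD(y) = [[-0.37,  -0.56,  -0.27], [-0.59,  0.47,  -0.05], [0.68,  0.29,  -0.3], [-0.21,  0.62,  -0.08], [0.06,  0.01,  0.91]] @ diag([2.5589334392378444, 1.261042194595201, 0.27646380775952334]) @ [[0.70,-0.64,0.31], [-0.07,-0.50,-0.86], [0.71,0.59,-0.4]]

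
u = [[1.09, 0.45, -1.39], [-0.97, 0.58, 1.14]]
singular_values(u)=[2.32, 0.73]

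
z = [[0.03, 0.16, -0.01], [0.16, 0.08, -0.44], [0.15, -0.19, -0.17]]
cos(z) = [[0.99,-0.01,0.03], [0.02,0.94,-0.02], [0.03,-0.02,0.95]]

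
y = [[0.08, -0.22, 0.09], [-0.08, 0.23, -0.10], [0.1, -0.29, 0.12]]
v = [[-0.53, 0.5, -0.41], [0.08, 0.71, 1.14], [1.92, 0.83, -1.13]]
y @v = [[0.11, -0.04, -0.39],  [-0.13, 0.04, 0.41],  [0.15, -0.06, -0.51]]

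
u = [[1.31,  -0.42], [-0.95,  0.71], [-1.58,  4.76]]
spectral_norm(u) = 5.18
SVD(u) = [[-0.17,  0.84], [0.2,  -0.49], [0.97,  0.25]] @ diag([5.182281717576445, 1.2637468890853603]) @ [[-0.37, 0.93], [0.93, 0.37]]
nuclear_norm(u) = 6.45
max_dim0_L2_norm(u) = 4.83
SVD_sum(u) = [[0.33, -0.82], [-0.38, 0.94], [-1.87, 4.64]] + [[0.98, 0.40],[-0.57, -0.23],[0.29, 0.12]]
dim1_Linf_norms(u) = [1.31, 0.95, 4.76]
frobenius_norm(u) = 5.33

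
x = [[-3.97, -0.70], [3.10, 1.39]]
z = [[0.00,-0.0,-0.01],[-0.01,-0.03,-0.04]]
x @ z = [[0.01, 0.02, 0.07], [-0.01, -0.04, -0.09]]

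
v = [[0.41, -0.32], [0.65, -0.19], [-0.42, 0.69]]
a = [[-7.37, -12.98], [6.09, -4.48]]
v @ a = [[-4.97, -3.89], [-5.95, -7.59], [7.3, 2.36]]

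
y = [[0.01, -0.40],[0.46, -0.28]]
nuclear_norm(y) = 0.90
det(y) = 0.18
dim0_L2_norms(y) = [0.46, 0.49]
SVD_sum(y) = [[0.20, -0.22], [0.35, -0.38]] + [[-0.19, -0.18], [0.11, 0.10]]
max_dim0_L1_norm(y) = 0.68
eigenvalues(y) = [(-0.14+0.4j), (-0.14-0.4j)]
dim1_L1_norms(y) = [0.41, 0.74]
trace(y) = -0.27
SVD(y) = [[-0.51, -0.86], [-0.86, 0.51]] @ diag([0.5987648383826072, 0.3026229804833902]) @ [[-0.67, 0.74], [0.74, 0.67]]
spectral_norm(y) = 0.60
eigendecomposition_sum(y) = [[0.00+0.23j, (-0.2-0.07j)], [0.23+0.08j, (-0.14+0.18j)]] + [[0.01-0.23j, -0.20+0.07j],[0.23-0.08j, -0.14-0.18j]]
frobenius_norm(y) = 0.67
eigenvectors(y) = [[0.23+0.64j, 0.23-0.64j], [(0.73+0j), (0.73-0j)]]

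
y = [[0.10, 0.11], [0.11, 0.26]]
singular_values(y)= [0.32, 0.04]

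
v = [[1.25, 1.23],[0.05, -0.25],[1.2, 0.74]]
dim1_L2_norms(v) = [1.75, 0.25, 1.41]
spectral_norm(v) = 2.24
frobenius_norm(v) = 2.26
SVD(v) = [[-0.78, 0.43], [0.05, -0.67], [-0.62, -0.60]] @ diag([2.2398588327149453, 0.3332152600179671]) @ [[-0.77, -0.64],[-0.64, 0.77]]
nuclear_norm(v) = 2.57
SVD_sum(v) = [[1.34, 1.12], [-0.09, -0.08], [1.07, 0.89]] + [[-0.09, 0.11], [0.14, -0.17], [0.13, -0.15]]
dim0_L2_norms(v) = [1.73, 1.46]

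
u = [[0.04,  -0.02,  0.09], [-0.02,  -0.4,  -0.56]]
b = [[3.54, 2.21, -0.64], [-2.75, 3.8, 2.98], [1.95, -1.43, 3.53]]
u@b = [[0.37, -0.12, 0.23], [-0.06, -0.76, -3.16]]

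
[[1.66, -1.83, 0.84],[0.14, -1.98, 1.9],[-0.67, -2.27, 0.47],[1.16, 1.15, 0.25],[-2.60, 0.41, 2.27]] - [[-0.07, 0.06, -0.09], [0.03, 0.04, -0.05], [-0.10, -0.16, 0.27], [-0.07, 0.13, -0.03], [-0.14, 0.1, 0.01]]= [[1.73, -1.89, 0.93],[0.11, -2.02, 1.95],[-0.57, -2.11, 0.2],[1.23, 1.02, 0.28],[-2.46, 0.31, 2.26]]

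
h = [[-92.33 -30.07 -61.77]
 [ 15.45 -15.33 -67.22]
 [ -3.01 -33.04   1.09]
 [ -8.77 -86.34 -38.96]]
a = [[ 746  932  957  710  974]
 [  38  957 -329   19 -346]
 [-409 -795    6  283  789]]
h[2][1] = -33.04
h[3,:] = [-8.77, -86.34, -38.96]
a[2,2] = 6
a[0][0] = 746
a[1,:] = [38, 957, -329, 19, -346]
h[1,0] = 15.45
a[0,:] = [746, 932, 957, 710, 974]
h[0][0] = -92.33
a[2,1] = -795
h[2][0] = -3.01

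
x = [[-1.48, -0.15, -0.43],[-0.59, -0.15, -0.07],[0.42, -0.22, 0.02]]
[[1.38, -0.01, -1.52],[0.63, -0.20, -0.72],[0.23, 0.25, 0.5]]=x@[[-0.45, 0.62, 1.30],[-2.01, -0.15, 0.12],[-0.96, -2.06, -0.99]]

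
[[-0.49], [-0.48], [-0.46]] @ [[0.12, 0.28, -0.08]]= [[-0.06, -0.14, 0.04],[-0.06, -0.13, 0.04],[-0.06, -0.13, 0.04]]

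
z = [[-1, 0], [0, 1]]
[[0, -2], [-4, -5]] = z@[[0, 2], [-4, -5]]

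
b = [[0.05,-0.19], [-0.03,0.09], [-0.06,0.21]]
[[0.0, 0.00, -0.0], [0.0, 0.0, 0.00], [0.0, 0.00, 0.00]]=b@[[-0.0, -0.0, -0.0], [0.0, 0.0, 0.01]]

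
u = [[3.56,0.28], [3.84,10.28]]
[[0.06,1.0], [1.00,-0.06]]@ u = [[4.05, 10.3], [3.33, -0.34]]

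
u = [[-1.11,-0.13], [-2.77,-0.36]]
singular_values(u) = [3.01, 0.01]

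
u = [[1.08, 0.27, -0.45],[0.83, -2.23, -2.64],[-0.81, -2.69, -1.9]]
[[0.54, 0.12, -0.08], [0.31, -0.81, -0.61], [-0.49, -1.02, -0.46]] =u @ [[0.58, -0.09, 0.14], [-0.09, 0.52, -0.16], [0.14, -0.16, 0.41]]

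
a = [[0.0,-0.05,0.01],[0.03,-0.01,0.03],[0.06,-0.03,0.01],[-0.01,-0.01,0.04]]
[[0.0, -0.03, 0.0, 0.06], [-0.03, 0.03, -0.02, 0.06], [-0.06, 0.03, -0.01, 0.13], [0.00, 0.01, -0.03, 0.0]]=a @ [[-0.96,0.69,-0.13,1.45], [-0.08,0.63,-0.20,-1.29], [-0.2,0.51,-0.71,0.04]]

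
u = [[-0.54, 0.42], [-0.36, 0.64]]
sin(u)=[[-0.52, 0.41], [-0.35, 0.62]]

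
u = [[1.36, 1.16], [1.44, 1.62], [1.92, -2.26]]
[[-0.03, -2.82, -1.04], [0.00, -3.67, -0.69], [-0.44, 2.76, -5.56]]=u@[[-0.11, -0.6, -1.66], [0.10, -1.73, 1.05]]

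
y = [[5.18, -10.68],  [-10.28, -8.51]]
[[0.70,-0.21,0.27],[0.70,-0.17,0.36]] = y@[[-0.01, 0.0, -0.01], [-0.07, 0.02, -0.03]]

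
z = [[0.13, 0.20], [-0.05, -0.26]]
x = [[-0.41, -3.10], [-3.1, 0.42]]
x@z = [[0.1, 0.72], [-0.42, -0.73]]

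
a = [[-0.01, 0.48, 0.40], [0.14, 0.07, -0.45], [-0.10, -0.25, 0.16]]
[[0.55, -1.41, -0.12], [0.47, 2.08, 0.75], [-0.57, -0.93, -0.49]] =a @ [[0.89, 3.28, -0.86], [1.59, 0.12, 1.18], [-0.51, -3.59, -1.74]]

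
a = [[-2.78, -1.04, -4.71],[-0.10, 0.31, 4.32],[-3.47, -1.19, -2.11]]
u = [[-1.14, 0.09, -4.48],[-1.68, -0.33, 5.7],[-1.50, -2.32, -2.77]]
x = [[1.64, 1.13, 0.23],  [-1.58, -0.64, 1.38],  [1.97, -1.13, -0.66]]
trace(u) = -4.24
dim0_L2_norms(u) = [2.52, 2.35, 7.76]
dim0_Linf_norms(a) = [3.47, 1.19, 4.71]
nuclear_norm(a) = 10.78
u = x + a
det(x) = 5.84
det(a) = -2.29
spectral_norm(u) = 7.78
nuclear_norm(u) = 12.24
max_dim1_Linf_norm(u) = 5.7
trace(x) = 0.34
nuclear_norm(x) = 5.99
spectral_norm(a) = 7.64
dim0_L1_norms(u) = [4.32, 2.74, 12.95]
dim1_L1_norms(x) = [3.0, 3.6, 3.76]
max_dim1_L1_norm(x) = 3.76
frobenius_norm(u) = 8.49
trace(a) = -4.58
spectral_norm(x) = 3.21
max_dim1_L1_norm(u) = 7.71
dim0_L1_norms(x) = [5.19, 2.9, 2.27]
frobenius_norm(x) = 3.80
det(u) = -32.55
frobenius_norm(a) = 8.23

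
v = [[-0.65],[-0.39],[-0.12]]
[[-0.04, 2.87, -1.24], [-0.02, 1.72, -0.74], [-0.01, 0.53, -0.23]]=v@[[0.06,-4.42,1.91]]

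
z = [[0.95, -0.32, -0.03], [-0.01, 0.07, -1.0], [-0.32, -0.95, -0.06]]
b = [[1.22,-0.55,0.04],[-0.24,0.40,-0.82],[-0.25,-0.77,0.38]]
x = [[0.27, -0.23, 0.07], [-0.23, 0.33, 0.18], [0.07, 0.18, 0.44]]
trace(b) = 2.00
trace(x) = 1.04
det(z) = -1.01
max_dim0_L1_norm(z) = 1.34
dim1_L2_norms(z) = [1.0, 1.0, 1.0]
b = x + z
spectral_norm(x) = 0.60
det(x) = -0.00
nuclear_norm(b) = 2.99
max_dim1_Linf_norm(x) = 0.44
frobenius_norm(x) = 0.75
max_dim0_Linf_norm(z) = 1.0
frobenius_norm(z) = 1.74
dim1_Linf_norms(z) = [0.95, 1.0, 0.95]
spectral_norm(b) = 1.47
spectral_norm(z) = 1.01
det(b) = -0.74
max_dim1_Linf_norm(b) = 1.22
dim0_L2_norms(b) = [1.27, 1.03, 0.9]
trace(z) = 0.96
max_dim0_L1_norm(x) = 0.74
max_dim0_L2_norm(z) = 1.0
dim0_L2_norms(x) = [0.36, 0.44, 0.48]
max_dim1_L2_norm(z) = 1.0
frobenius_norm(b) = 1.87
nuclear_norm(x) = 1.04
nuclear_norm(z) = 3.01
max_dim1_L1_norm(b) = 1.81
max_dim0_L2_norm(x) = 0.48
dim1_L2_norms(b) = [1.34, 0.94, 0.89]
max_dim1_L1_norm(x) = 0.74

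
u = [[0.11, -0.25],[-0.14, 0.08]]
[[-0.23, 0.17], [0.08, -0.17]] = u@[[-0.03, 1.08], [0.92, -0.21]]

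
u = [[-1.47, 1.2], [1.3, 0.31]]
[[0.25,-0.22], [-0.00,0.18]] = u @ [[-0.04, 0.14], [0.16, -0.01]]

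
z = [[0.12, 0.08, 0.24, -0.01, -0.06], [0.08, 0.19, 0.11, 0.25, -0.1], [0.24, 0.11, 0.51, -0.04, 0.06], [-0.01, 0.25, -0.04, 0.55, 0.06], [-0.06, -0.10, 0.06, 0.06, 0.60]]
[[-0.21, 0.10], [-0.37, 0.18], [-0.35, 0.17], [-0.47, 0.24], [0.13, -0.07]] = z@[[0.03, -0.01],[-0.24, 0.12],[-0.75, 0.37],[-0.84, 0.42],[0.34, -0.17]]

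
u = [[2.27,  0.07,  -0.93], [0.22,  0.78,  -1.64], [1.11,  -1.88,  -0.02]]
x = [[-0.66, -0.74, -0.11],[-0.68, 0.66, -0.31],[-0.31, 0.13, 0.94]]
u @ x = [[-1.26, -1.75, -1.15], [-0.17, 0.14, -1.81], [0.55, -2.06, 0.44]]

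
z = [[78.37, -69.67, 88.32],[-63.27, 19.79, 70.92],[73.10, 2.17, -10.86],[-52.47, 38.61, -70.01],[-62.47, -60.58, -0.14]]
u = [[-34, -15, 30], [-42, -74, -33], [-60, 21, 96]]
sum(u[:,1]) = -68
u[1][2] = -33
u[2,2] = 96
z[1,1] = 19.79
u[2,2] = 96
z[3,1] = 38.61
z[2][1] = 2.17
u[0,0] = -34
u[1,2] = -33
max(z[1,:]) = 70.92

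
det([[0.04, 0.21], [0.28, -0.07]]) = -0.062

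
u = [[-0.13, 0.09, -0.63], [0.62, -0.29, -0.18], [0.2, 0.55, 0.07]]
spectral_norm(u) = 0.72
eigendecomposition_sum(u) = [[(-0.24-0j), 0.26+0.00j, (-0.14+0j)],[(0.31+0j), -0.34-0.00j, 0.18-0.00j],[(-0.17-0j), 0.18+0.00j, (-0.1+0j)]] + [[0.06+0.19j,  (-0.09+0.15j),  (-0.24-0j)], [0.15+0.11j,  (0.02+0.16j),  (-0.18+0.14j)], [0.18-0.13j,  (0.19+0.04j),  0.08+0.26j]] + [[0.06-0.19j, (-0.09-0.15j), (-0.24+0j)], [(0.15-0.11j), (0.02-0.16j), -0.18-0.14j], [(0.18+0.13j), (0.19-0.04j), (0.08-0.26j)]]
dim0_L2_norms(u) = [0.66, 0.63, 0.66]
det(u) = -0.27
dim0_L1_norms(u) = [0.95, 0.93, 0.88]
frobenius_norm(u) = 1.13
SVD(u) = [[0.13, 0.97, -0.19], [0.95, -0.18, -0.26], [-0.29, -0.15, -0.95]] @ diag([0.7185506651012642, 0.6510367136649207, 0.5744877188790998]) @ [[0.72,-0.59,-0.38], [-0.41,0.09,-0.91], [-0.57,-0.81,0.18]]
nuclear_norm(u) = 1.94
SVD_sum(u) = [[0.07, -0.05, -0.04],[0.49, -0.4, -0.26],[-0.15, 0.12, 0.08]] + [[-0.26, 0.06, -0.57], [0.05, -0.01, 0.11], [0.04, -0.01, 0.09]] + [[0.06, 0.09, -0.02], [0.08, 0.12, -0.03], [0.31, 0.44, -0.10]]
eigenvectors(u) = [[(-0.57+0j), (-0.18+0.54j), (-0.18-0.54j)], [(0.73+0j), 0.17+0.50j, (0.17-0.5j)], [-0.39+0.00j, 0.63+0.00j, (0.63-0j)]]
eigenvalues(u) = [(-0.68+0j), (0.16+0.61j), (0.16-0.61j)]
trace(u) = -0.35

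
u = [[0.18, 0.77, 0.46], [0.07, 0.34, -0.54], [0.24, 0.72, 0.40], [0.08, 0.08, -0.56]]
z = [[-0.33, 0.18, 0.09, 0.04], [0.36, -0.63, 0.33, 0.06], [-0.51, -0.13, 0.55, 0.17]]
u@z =[[-0.02, -0.51, 0.52, 0.13], [0.37, -0.13, -0.18, -0.07], [-0.02, -0.46, 0.48, 0.12], [0.29, 0.04, -0.27, -0.09]]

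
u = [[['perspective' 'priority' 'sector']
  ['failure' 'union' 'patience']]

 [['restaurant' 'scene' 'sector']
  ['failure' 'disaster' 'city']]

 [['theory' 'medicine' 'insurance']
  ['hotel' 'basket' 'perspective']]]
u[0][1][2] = 'patience'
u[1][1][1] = 'disaster'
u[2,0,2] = 'insurance'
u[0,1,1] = 'union'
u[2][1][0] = 'hotel'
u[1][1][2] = 'city'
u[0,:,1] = ['priority', 'union']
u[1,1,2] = 'city'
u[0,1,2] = 'patience'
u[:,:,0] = [['perspective', 'failure'], ['restaurant', 'failure'], ['theory', 'hotel']]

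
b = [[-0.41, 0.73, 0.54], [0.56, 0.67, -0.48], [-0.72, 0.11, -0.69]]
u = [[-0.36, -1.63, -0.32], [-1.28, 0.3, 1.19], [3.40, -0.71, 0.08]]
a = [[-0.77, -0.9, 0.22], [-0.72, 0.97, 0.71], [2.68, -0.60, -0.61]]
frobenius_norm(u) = 4.25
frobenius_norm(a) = 3.37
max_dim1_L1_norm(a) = 3.89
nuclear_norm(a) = 4.80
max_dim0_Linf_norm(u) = 3.4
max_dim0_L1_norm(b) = 1.71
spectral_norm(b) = 1.00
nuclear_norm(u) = 6.55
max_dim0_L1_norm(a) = 4.17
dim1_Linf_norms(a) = [0.9, 0.97, 2.68]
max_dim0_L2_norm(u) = 3.65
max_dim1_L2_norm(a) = 2.81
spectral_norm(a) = 3.07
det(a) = -1.67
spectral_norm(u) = 3.73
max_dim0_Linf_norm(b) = 0.73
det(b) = 1.00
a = b + u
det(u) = -7.04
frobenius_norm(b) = 1.73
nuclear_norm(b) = 3.00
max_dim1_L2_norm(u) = 3.47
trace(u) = 0.02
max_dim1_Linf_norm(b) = 0.73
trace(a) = -0.41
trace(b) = -0.43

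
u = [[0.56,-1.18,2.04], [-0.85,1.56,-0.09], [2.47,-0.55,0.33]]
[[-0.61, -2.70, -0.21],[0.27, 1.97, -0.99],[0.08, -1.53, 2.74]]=u @ [[0.11, -0.30, 1.16], [0.22, 1.06, -0.03], [-0.2, -0.63, -0.44]]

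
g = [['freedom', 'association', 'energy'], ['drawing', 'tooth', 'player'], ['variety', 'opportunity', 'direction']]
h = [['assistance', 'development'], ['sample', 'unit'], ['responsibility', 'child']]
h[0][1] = 'development'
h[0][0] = 'assistance'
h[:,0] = ['assistance', 'sample', 'responsibility']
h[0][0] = 'assistance'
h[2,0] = 'responsibility'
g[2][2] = 'direction'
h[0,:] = ['assistance', 'development']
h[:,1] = ['development', 'unit', 'child']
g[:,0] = ['freedom', 'drawing', 'variety']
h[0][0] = 'assistance'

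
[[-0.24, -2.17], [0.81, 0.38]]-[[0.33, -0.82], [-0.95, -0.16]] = [[-0.57, -1.35], [1.76, 0.54]]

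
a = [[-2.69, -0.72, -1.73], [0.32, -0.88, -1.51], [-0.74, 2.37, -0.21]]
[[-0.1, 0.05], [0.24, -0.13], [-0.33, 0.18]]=a@ [[0.11, -0.06], [-0.11, 0.06], [-0.07, 0.04]]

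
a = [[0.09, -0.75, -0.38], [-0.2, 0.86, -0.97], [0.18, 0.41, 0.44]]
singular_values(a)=[1.34, 1.0, 0.17]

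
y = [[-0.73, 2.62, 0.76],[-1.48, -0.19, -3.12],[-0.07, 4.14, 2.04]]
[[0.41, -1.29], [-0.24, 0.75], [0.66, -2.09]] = y @ [[-0.06, 0.19], [0.11, -0.35], [0.10, -0.31]]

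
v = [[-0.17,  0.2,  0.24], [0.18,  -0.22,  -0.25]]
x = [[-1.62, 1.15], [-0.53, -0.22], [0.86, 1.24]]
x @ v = [[0.48, -0.58, -0.68], [0.05, -0.06, -0.07], [0.08, -0.10, -0.10]]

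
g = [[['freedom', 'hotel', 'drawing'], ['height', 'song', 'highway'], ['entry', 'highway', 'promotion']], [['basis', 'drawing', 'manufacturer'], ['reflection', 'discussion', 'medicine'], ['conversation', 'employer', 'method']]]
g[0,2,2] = 'promotion'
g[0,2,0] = 'entry'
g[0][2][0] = 'entry'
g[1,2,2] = 'method'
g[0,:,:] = [['freedom', 'hotel', 'drawing'], ['height', 'song', 'highway'], ['entry', 'highway', 'promotion']]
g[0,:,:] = [['freedom', 'hotel', 'drawing'], ['height', 'song', 'highway'], ['entry', 'highway', 'promotion']]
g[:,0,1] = ['hotel', 'drawing']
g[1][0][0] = 'basis'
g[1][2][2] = 'method'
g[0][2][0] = 'entry'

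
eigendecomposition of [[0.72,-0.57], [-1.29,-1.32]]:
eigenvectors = [[0.88, 0.24],[-0.48, 0.97]]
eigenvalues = [1.03, -1.63]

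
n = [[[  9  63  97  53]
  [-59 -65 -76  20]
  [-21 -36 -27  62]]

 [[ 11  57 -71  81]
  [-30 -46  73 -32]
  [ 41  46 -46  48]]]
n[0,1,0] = -59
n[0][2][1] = -36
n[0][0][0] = 9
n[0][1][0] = -59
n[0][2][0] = -21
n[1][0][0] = 11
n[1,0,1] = 57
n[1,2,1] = 46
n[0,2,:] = [-21, -36, -27, 62]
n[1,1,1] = -46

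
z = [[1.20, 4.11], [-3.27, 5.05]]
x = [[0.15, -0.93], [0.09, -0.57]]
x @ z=[[3.22, -4.08], [1.97, -2.51]]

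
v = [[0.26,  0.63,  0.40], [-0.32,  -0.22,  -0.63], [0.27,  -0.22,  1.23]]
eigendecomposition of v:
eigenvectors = [[(-0.11+0j), 0.87+0.00j, 0.87-0.00j], [0.39+0.00j, -0.27+0.34j, -0.27-0.34j], [-0.91+0.00j, (-0.23+0.01j), (-0.23-0.01j)]]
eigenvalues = [(1.36+0j), (-0.04+0.25j), (-0.04-0.25j)]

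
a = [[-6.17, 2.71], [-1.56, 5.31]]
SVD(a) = [[-0.80, -0.59], [-0.59, 0.80]] @ diag([7.946599863535687, 3.5908565285812504]) @ [[0.74, -0.67], [0.67, 0.74]]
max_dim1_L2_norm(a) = 6.74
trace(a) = -0.86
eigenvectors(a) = [[-0.99, -0.24],  [-0.14, -0.97]]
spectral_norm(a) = 7.95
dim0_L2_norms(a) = [6.36, 5.96]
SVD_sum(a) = [[-4.74, 4.29], [-3.5, 3.17]] + [[-1.43,-1.58], [1.94,2.14]]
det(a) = -28.54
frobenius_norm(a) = 8.72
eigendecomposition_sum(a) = [[-5.99, 1.46], [-0.84, 0.21]] + [[-0.18, 1.25], [-0.72, 5.1]]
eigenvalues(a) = [-5.79, 4.93]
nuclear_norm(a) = 11.54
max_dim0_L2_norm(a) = 6.36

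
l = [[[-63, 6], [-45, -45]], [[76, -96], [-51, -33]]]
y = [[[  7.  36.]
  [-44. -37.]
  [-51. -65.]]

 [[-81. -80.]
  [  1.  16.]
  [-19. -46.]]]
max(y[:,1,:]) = 16.0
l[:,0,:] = [[-63, 6], [76, -96]]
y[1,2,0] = -19.0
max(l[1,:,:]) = 76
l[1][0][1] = -96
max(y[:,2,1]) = -46.0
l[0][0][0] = -63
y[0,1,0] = -44.0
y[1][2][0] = -19.0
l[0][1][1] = -45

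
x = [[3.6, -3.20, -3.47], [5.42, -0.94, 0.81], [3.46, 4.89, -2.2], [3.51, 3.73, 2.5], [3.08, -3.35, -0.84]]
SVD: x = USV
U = [[-0.44, 0.52, 0.4],[-0.58, 0.09, -0.45],[-0.46, -0.50, 0.65],[-0.37, -0.53, -0.44],[-0.33, 0.44, -0.16]]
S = [8.82, 7.98, 4.38]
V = [[-0.98, -0.06, 0.16], [0.01, -0.96, -0.29], [-0.17, 0.28, -0.94]]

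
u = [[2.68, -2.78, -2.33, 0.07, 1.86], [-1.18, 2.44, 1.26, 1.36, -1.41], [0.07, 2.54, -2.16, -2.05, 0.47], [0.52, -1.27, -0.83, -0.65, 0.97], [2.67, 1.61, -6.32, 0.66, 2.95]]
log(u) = [[0.09, -1.93, -1.13, -1.0, 0.86], [-0.67, 0.12, -0.76, -1.51, 0.03], [-1.05, -2.16, -2.50, -8.66, 1.97], [0.08, -0.88, 0.54, 0.24, 0.05], [-0.17, -2.49, -5.23, -11.17, 3.38]]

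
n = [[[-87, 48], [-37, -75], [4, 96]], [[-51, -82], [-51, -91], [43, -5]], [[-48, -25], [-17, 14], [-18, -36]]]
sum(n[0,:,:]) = -51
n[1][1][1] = -91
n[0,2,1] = 96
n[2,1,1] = 14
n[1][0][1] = -82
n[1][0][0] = -51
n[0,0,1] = 48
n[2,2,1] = -36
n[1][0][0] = -51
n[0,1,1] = -75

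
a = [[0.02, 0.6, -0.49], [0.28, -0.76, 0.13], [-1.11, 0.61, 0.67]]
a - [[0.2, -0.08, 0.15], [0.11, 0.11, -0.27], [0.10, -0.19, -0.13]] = [[-0.18, 0.68, -0.64], [0.17, -0.87, 0.4], [-1.21, 0.8, 0.8]]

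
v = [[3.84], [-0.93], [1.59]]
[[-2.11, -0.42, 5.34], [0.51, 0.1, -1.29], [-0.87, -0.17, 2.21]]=v@[[-0.55, -0.11, 1.39]]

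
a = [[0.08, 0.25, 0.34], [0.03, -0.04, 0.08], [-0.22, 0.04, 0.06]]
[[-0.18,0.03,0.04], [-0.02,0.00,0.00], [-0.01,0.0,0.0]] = a@[[-0.1,  0.02,  0.02], [-0.23,  0.04,  0.05], [-0.34,  0.06,  0.07]]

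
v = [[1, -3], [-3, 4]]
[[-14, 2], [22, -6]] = v@ [[-2, 2], [4, 0]]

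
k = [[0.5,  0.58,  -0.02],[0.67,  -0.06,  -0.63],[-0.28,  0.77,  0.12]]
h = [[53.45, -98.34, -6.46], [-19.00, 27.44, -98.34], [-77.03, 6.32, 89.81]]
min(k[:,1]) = -0.058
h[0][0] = 53.45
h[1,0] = -19.0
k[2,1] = 0.771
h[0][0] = 53.45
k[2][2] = 0.116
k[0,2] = -0.022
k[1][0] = 0.669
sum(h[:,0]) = -42.58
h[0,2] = -6.46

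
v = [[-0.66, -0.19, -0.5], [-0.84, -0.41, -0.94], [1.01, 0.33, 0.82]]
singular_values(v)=[2.06, 0.18, 0.0]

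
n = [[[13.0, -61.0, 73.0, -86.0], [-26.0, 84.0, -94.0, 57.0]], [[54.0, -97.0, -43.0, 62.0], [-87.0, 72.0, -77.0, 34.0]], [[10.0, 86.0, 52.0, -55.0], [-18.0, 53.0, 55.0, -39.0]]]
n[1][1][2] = -77.0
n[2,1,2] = 55.0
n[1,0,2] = -43.0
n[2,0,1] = 86.0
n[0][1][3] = 57.0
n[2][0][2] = 52.0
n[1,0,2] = -43.0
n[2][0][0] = 10.0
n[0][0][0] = 13.0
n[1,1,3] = 34.0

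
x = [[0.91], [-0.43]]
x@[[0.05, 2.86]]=[[0.05,2.6],[-0.02,-1.23]]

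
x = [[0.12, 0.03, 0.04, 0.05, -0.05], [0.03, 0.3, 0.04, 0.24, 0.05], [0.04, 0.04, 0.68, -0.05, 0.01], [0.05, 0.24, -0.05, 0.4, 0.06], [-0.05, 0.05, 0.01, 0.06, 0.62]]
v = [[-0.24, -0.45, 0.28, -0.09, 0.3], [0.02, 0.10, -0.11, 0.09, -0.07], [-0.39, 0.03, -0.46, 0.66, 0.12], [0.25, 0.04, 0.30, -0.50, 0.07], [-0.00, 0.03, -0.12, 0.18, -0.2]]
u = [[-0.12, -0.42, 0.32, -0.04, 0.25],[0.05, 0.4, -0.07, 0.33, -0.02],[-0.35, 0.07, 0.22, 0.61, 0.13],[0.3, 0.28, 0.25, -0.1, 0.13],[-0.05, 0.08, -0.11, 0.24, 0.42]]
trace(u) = 0.82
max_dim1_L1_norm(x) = 0.82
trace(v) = -1.30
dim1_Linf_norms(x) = [0.12, 0.3, 0.68, 0.4, 0.62]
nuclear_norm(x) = 2.12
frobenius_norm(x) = 1.12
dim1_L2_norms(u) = [0.6, 0.53, 0.75, 0.51, 0.5]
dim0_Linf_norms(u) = [0.35, 0.42, 0.32, 0.61, 0.42]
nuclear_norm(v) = 2.02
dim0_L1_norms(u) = [0.87, 1.25, 0.97, 1.32, 0.95]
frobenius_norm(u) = 1.31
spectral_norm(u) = 0.87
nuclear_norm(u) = 2.54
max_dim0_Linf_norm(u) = 0.61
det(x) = 0.00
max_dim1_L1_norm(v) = 1.66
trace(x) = 2.12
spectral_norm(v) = 1.13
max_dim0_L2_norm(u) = 0.74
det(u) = -0.00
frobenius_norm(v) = 1.34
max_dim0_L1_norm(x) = 0.82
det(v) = -0.00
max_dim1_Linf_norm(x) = 0.68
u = v + x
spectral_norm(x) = 0.69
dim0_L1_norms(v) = [0.9, 0.65, 1.27, 1.52, 0.76]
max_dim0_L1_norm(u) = 1.32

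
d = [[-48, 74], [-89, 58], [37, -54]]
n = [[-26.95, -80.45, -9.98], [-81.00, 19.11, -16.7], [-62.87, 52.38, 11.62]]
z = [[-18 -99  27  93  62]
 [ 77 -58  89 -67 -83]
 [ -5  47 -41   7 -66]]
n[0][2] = -9.98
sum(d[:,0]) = -100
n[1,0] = -81.0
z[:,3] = [93, -67, 7]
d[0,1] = 74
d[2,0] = 37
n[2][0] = -62.87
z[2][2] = -41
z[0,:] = [-18, -99, 27, 93, 62]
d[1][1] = 58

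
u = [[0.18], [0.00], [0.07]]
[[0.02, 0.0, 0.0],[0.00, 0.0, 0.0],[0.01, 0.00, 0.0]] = u @ [[0.09, 0.00, 0.01]]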